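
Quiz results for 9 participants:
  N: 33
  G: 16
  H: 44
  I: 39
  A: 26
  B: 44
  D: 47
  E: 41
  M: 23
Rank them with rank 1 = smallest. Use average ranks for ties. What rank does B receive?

7.5

Sorted (ascending): 16, 23, 26, 33, 39, 41, 44, 44, 47
The 2 values of 44 occupy positions 7–8 → average rank (7+8)/2 = 7.5.
B has value 44 → rank 7.5.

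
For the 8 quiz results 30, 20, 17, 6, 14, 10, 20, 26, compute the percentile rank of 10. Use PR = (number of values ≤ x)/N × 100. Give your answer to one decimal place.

N = 8.
Strictly below 10: 1. Equal to 10: 1.
PR = 2/8 × 100 = 25.0

25.0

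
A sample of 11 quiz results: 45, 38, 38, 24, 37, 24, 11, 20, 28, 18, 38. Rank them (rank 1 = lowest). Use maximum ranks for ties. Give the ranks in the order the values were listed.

11, 10, 10, 5, 7, 5, 1, 3, 6, 2, 10

Sorted (ascending): 11, 18, 20, 24, 24, 28, 37, 38, 38, 38, 45
The 2 values of 24 occupy positions 4–5 → each gets rank 5.
The 3 values of 38 occupy positions 8–10 → each gets rank 10.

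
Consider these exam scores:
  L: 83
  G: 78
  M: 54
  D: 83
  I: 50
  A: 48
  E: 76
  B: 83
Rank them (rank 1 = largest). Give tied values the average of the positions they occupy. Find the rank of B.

Sorted (descending): 83, 83, 83, 78, 76, 54, 50, 48
The 3 values of 83 occupy positions 1–3 → average rank 2.
B has value 83 → rank 2.

2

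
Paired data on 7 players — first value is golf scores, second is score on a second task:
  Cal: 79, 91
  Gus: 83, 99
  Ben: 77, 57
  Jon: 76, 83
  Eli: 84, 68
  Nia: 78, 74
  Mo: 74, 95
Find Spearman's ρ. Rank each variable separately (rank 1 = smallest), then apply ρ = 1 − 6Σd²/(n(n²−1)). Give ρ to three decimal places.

-0.071

Ranks of variable 1: 5, 6, 3, 2, 7, 4, 1
Ranks of variable 2: 5, 7, 1, 4, 2, 3, 6
d = r₁ − r₂: 0, -1, 2, -2, 5, 1, -5
d²: 0, 1, 4, 4, 25, 1, 25; Σd² = 60
ρ = 1 − 6·60/(7·48) = 1 − 360/336 = -0.071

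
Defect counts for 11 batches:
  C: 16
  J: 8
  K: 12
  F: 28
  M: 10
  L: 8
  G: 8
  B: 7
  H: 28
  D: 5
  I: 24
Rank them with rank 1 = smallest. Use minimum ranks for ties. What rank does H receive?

Sorted (ascending): 5, 7, 8, 8, 8, 10, 12, 16, 24, 28, 28
The 3 values of 8 occupy positions 3–5 → each gets rank 3.
The 2 values of 28 occupy positions 10–11 → each gets rank 10.
H has value 28 → rank 10.

10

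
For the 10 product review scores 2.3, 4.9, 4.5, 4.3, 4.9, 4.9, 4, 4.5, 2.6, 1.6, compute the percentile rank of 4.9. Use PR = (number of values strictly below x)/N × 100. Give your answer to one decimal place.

70.0

N = 10.
Strictly below 4.9: 7. Equal to 4.9: 3.
PR = 7/10 × 100 = 70.0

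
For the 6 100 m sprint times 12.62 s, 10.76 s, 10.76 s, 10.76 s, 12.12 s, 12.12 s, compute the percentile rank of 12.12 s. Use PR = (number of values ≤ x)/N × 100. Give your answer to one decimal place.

83.3

N = 6.
Strictly below 12.12: 3. Equal to 12.12: 2.
PR = 5/6 × 100 = 83.3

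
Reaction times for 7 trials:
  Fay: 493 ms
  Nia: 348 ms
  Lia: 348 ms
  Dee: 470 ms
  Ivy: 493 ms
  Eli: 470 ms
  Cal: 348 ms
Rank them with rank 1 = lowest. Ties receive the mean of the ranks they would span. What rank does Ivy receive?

6.5

Sorted (ascending): 348, 348, 348, 470, 470, 493, 493
The 3 values of 348 occupy positions 1–3 → average rank 2.
The 2 values of 470 occupy positions 4–5 → average rank (4+5)/2 = 4.5.
The 2 values of 493 occupy positions 6–7 → average rank (6+7)/2 = 6.5.
Ivy has value 493 ms → rank 6.5.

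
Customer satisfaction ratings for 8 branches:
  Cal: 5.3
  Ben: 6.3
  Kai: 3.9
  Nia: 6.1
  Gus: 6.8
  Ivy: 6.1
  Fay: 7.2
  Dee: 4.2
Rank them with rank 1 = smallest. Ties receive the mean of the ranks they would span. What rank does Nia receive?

4.5

Sorted (ascending): 3.9, 4.2, 5.3, 6.1, 6.1, 6.3, 6.8, 7.2
The 2 values of 6.1 occupy positions 4–5 → average rank (4+5)/2 = 4.5.
Nia has value 6.1 → rank 4.5.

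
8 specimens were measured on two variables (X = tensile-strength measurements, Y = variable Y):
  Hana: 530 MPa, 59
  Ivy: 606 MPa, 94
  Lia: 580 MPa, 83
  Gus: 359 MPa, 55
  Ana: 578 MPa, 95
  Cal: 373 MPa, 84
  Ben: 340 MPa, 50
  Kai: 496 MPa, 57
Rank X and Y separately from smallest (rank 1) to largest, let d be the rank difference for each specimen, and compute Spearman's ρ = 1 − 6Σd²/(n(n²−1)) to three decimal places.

0.762

Ranks of variable 1: 5, 8, 7, 2, 6, 3, 1, 4
Ranks of variable 2: 4, 7, 5, 2, 8, 6, 1, 3
d = r₁ − r₂: 1, 1, 2, 0, -2, -3, 0, 1
d²: 1, 1, 4, 0, 4, 9, 0, 1; Σd² = 20
ρ = 1 − 6·20/(8·63) = 1 − 120/504 = 0.762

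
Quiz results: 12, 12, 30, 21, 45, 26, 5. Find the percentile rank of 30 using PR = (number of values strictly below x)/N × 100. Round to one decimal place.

N = 7.
Strictly below 30: 5. Equal to 30: 1.
PR = 5/7 × 100 = 71.4

71.4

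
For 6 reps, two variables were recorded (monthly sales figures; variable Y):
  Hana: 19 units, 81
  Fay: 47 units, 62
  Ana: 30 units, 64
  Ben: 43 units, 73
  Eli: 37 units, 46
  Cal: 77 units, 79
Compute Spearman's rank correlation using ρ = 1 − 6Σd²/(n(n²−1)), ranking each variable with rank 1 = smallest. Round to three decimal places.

Ranks of variable 1: 1, 5, 2, 4, 3, 6
Ranks of variable 2: 6, 2, 3, 4, 1, 5
d = r₁ − r₂: -5, 3, -1, 0, 2, 1
d²: 25, 9, 1, 0, 4, 1; Σd² = 40
ρ = 1 − 6·40/(6·35) = 1 − 240/210 = -0.143

-0.143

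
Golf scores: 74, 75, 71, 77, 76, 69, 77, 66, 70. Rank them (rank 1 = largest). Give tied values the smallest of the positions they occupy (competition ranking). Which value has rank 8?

Sorted (descending): 77, 77, 76, 75, 74, 71, 70, 69, 66
The 2 values of 77 occupy positions 1–2 → each gets rank 1.
Rank 8 → value 69.

69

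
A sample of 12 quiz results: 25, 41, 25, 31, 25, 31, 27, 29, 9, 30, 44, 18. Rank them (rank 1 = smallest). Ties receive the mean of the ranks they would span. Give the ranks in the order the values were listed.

4, 11, 4, 9.5, 4, 9.5, 6, 7, 1, 8, 12, 2

Sorted (ascending): 9, 18, 25, 25, 25, 27, 29, 30, 31, 31, 41, 44
The 3 values of 25 occupy positions 3–5 → average rank 4.
The 2 values of 31 occupy positions 9–10 → average rank (9+10)/2 = 9.5.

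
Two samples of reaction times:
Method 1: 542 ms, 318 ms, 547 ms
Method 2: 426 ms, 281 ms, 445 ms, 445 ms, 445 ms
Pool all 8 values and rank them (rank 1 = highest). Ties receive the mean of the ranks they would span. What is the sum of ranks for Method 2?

Sorted (descending): 547, 542, 445, 445, 445, 426, 318, 281
The 3 values of 445 occupy positions 3–5 → average rank 4.
Method 2 values → pooled ranks: 426→6, 281→8, 445→4, 445→4, 445→4
Rank sum = 6 + 8 + 4 + 4 + 4 = 26

26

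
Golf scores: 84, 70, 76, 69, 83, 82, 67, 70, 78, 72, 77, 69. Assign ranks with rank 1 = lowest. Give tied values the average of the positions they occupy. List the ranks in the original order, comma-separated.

12, 4.5, 7, 2.5, 11, 10, 1, 4.5, 9, 6, 8, 2.5

Sorted (ascending): 67, 69, 69, 70, 70, 72, 76, 77, 78, 82, 83, 84
The 2 values of 69 occupy positions 2–3 → average rank (2+3)/2 = 2.5.
The 2 values of 70 occupy positions 4–5 → average rank (4+5)/2 = 4.5.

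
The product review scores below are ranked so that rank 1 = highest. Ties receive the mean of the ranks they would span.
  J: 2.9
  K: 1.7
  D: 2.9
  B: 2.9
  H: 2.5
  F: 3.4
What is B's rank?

Sorted (descending): 3.4, 2.9, 2.9, 2.9, 2.5, 1.7
The 3 values of 2.9 occupy positions 2–4 → average rank 3.
B has value 2.9 → rank 3.

3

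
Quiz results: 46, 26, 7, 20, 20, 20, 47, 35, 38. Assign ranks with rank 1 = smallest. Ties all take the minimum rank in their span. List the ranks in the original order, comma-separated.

Sorted (ascending): 7, 20, 20, 20, 26, 35, 38, 46, 47
The 3 values of 20 occupy positions 2–4 → each gets rank 2.

8, 5, 1, 2, 2, 2, 9, 6, 7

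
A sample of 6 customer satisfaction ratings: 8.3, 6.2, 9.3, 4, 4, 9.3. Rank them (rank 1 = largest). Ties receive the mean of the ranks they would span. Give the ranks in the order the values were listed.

3, 4, 1.5, 5.5, 5.5, 1.5

Sorted (descending): 9.3, 9.3, 8.3, 6.2, 4, 4
The 2 values of 9.3 occupy positions 1–2 → average rank (1+2)/2 = 1.5.
The 2 values of 4 occupy positions 5–6 → average rank (5+6)/2 = 5.5.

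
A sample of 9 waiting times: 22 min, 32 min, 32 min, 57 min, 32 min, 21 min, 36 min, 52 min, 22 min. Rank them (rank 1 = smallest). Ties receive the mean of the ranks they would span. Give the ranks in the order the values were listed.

2.5, 5, 5, 9, 5, 1, 7, 8, 2.5

Sorted (ascending): 21, 22, 22, 32, 32, 32, 36, 52, 57
The 2 values of 22 occupy positions 2–3 → average rank (2+3)/2 = 2.5.
The 3 values of 32 occupy positions 4–6 → average rank 5.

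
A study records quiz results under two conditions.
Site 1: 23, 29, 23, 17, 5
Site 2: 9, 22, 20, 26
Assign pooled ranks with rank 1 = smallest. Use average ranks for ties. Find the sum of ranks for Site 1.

Sorted (ascending): 5, 9, 17, 20, 22, 23, 23, 26, 29
The 2 values of 23 occupy positions 6–7 → average rank (6+7)/2 = 6.5.
Site 1 values → pooled ranks: 23→6.5, 29→9, 23→6.5, 17→3, 5→1
Rank sum = 6.5 + 9 + 6.5 + 3 + 1 = 26

26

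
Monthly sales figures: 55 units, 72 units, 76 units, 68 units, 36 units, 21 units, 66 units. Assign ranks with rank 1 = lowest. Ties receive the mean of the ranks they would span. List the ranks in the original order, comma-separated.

3, 6, 7, 5, 2, 1, 4

Sorted (ascending): 21, 36, 55, 66, 68, 72, 76
No ties — each value takes its position as its rank.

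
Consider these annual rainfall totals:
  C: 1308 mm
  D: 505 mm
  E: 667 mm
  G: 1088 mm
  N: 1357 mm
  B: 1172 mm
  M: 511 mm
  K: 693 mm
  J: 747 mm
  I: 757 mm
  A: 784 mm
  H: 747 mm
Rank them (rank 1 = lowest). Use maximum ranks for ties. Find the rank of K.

4

Sorted (ascending): 505, 511, 667, 693, 747, 747, 757, 784, 1088, 1172, 1308, 1357
The 2 values of 747 occupy positions 5–6 → each gets rank 6.
K has value 693 mm → rank 4.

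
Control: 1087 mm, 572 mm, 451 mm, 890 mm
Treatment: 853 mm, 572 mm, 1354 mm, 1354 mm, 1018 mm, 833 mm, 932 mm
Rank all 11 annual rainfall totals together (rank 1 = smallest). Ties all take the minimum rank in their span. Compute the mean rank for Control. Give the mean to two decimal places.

4.50

Sorted (ascending): 451, 572, 572, 833, 853, 890, 932, 1018, 1087, 1354, 1354
The 2 values of 572 occupy positions 2–3 → each gets rank 2.
The 2 values of 1354 occupy positions 10–11 → each gets rank 10.
Control values → pooled ranks: 1087→9, 572→2, 451→1, 890→6
Mean rank = (9 + 2 + 1 + 6) / 4 = 4.50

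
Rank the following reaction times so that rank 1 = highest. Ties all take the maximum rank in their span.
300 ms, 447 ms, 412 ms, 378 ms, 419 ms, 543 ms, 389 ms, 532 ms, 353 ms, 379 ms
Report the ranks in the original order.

10, 3, 5, 8, 4, 1, 6, 2, 9, 7

Sorted (descending): 543, 532, 447, 419, 412, 389, 379, 378, 353, 300
No ties — each value takes its position as its rank.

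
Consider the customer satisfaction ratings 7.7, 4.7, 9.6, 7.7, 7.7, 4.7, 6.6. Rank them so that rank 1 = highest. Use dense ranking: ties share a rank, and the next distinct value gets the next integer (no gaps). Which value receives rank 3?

6.6

Sorted (descending): 9.6, 7.7, 7.7, 7.7, 6.6, 4.7, 4.7
The 3 values of 7.7 share dense rank 2.
The 2 values of 4.7 share dense rank 4.
Remaining distinct values take the next consecutive integers.
Rank 3 → value 6.6.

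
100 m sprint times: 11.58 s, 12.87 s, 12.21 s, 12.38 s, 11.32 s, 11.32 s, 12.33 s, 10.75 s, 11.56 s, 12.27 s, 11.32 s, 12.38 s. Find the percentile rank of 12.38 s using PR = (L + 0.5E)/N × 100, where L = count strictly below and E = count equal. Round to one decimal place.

N = 12.
Strictly below 12.38: 9. Equal to 12.38: 2.
PR = (9 + 0.5·2)/12 × 100 = 83.3

83.3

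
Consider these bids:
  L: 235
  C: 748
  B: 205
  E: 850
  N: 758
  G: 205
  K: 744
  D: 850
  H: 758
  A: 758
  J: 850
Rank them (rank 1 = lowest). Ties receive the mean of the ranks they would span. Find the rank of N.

Sorted (ascending): 205, 205, 235, 744, 748, 758, 758, 758, 850, 850, 850
The 2 values of 205 occupy positions 1–2 → average rank (1+2)/2 = 1.5.
The 3 values of 758 occupy positions 6–8 → average rank 7.
The 3 values of 850 occupy positions 9–11 → average rank 10.
N has value 758 → rank 7.

7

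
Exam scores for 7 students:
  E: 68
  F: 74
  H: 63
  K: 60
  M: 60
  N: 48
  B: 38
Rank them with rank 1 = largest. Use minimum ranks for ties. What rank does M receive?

Sorted (descending): 74, 68, 63, 60, 60, 48, 38
The 2 values of 60 occupy positions 4–5 → each gets rank 4.
M has value 60 → rank 4.

4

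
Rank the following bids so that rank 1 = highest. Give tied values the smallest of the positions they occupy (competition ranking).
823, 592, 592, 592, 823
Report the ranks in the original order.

1, 3, 3, 3, 1

Sorted (descending): 823, 823, 592, 592, 592
The 2 values of 823 occupy positions 1–2 → each gets rank 1.
The 3 values of 592 occupy positions 3–5 → each gets rank 3.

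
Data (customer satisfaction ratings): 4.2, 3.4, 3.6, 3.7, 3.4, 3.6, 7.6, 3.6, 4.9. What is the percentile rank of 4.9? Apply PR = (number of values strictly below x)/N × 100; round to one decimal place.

77.8

N = 9.
Strictly below 4.9: 7. Equal to 4.9: 1.
PR = 7/9 × 100 = 77.8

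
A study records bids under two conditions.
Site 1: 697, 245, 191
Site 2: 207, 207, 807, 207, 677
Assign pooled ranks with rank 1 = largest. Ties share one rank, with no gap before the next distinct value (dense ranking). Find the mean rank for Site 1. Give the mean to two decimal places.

Sorted (descending): 807, 697, 677, 245, 207, 207, 207, 191
The 3 values of 207 share dense rank 5.
Remaining distinct values take the next consecutive integers.
Site 1 values → pooled ranks: 697→2, 245→4, 191→6
Mean rank = (2 + 4 + 6) / 3 = 4.00

4.00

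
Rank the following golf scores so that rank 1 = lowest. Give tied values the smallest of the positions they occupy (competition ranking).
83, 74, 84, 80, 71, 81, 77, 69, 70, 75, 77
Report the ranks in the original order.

Sorted (ascending): 69, 70, 71, 74, 75, 77, 77, 80, 81, 83, 84
The 2 values of 77 occupy positions 6–7 → each gets rank 6.

10, 4, 11, 8, 3, 9, 6, 1, 2, 5, 6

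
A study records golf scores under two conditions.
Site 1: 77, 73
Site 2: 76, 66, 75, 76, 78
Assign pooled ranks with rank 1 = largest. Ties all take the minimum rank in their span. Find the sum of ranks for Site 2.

19

Sorted (descending): 78, 77, 76, 76, 75, 73, 66
The 2 values of 76 occupy positions 3–4 → each gets rank 3.
Site 2 values → pooled ranks: 76→3, 66→7, 75→5, 76→3, 78→1
Rank sum = 3 + 7 + 5 + 3 + 1 = 19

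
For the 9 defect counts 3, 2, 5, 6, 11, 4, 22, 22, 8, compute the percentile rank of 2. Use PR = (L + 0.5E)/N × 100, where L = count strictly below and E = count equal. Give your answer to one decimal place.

5.6

N = 9.
Strictly below 2: 0. Equal to 2: 1.
PR = (0 + 0.5·1)/9 × 100 = 5.6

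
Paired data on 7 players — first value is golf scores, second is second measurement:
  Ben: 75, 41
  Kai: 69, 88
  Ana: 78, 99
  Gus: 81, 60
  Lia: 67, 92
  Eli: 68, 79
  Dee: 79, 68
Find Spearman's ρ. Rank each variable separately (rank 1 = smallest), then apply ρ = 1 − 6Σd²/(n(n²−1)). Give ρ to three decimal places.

Ranks of variable 1: 4, 3, 5, 7, 1, 2, 6
Ranks of variable 2: 1, 5, 7, 2, 6, 4, 3
d = r₁ − r₂: 3, -2, -2, 5, -5, -2, 3
d²: 9, 4, 4, 25, 25, 4, 9; Σd² = 80
ρ = 1 − 6·80/(7·48) = 1 − 480/336 = -0.429

-0.429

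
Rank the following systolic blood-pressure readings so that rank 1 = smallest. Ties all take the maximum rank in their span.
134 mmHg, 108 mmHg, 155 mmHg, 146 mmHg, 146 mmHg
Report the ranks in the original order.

2, 1, 5, 4, 4

Sorted (ascending): 108, 134, 146, 146, 155
The 2 values of 146 occupy positions 3–4 → each gets rank 4.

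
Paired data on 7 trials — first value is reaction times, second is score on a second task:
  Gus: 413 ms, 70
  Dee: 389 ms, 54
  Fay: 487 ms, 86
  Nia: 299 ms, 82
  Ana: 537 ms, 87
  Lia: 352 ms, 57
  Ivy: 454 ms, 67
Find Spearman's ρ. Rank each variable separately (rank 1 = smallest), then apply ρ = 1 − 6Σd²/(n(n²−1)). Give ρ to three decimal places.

Ranks of variable 1: 4, 3, 6, 1, 7, 2, 5
Ranks of variable 2: 4, 1, 6, 5, 7, 2, 3
d = r₁ − r₂: 0, 2, 0, -4, 0, 0, 2
d²: 0, 4, 0, 16, 0, 0, 4; Σd² = 24
ρ = 1 − 6·24/(7·48) = 1 − 144/336 = 0.571

0.571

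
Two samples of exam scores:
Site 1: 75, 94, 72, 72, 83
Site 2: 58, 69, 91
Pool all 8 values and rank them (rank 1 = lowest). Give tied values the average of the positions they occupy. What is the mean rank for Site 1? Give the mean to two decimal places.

Sorted (ascending): 58, 69, 72, 72, 75, 83, 91, 94
The 2 values of 72 occupy positions 3–4 → average rank (3+4)/2 = 3.5.
Site 1 values → pooled ranks: 75→5, 94→8, 72→3.5, 72→3.5, 83→6
Mean rank = (5 + 8 + 3.5 + 3.5 + 6) / 5 = 5.20

5.20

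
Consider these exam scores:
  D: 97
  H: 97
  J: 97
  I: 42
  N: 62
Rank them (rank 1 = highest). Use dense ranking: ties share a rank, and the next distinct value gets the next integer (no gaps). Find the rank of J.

Sorted (descending): 97, 97, 97, 62, 42
The 3 values of 97 share dense rank 1.
Remaining distinct values take the next consecutive integers.
J has value 97 → rank 1.

1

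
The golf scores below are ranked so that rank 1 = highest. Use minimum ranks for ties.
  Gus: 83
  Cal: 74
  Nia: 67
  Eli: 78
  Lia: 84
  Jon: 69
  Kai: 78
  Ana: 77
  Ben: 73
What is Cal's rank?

6

Sorted (descending): 84, 83, 78, 78, 77, 74, 73, 69, 67
The 2 values of 78 occupy positions 3–4 → each gets rank 3.
Cal has value 74 → rank 6.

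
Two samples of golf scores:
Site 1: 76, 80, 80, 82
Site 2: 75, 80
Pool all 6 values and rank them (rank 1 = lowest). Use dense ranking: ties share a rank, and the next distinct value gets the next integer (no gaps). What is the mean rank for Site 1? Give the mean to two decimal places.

3.00

Sorted (ascending): 75, 76, 80, 80, 80, 82
The 3 values of 80 share dense rank 3.
Remaining distinct values take the next consecutive integers.
Site 1 values → pooled ranks: 76→2, 80→3, 80→3, 82→4
Mean rank = (2 + 3 + 3 + 4) / 4 = 3.00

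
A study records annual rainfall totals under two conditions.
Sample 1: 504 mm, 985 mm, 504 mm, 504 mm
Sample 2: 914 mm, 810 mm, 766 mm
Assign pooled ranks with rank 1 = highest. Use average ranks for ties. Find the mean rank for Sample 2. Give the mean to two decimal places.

3.00

Sorted (descending): 985, 914, 810, 766, 504, 504, 504
The 3 values of 504 occupy positions 5–7 → average rank 6.
Sample 2 values → pooled ranks: 914→2, 810→3, 766→4
Mean rank = (2 + 3 + 4) / 3 = 3.00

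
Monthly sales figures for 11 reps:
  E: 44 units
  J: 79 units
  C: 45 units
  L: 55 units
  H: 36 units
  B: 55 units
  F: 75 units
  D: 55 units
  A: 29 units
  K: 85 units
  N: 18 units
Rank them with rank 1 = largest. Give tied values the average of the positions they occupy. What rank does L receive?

Sorted (descending): 85, 79, 75, 55, 55, 55, 45, 44, 36, 29, 18
The 3 values of 55 occupy positions 4–6 → average rank 5.
L has value 55 units → rank 5.

5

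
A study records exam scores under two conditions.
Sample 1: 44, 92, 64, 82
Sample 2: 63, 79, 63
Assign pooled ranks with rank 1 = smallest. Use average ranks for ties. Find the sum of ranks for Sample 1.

Sorted (ascending): 44, 63, 63, 64, 79, 82, 92
The 2 values of 63 occupy positions 2–3 → average rank (2+3)/2 = 2.5.
Sample 1 values → pooled ranks: 44→1, 92→7, 64→4, 82→6
Rank sum = 1 + 7 + 4 + 6 = 18

18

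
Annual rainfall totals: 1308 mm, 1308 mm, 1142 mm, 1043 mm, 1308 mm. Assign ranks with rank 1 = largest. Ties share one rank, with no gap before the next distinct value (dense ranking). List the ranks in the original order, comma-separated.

1, 1, 2, 3, 1

Sorted (descending): 1308, 1308, 1308, 1142, 1043
The 3 values of 1308 share dense rank 1.
Remaining distinct values take the next consecutive integers.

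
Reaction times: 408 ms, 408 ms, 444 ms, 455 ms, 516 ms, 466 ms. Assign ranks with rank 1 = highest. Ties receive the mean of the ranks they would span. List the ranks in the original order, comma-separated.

5.5, 5.5, 4, 3, 1, 2

Sorted (descending): 516, 466, 455, 444, 408, 408
The 2 values of 408 occupy positions 5–6 → average rank (5+6)/2 = 5.5.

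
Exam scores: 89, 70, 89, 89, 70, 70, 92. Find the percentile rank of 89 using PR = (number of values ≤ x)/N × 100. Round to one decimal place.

N = 7.
Strictly below 89: 3. Equal to 89: 3.
PR = 6/7 × 100 = 85.7

85.7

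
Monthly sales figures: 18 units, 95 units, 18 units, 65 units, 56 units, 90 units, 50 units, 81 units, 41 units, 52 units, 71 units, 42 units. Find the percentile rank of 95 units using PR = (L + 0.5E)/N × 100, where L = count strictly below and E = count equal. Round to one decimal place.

N = 12.
Strictly below 95: 11. Equal to 95: 1.
PR = (11 + 0.5·1)/12 × 100 = 95.8

95.8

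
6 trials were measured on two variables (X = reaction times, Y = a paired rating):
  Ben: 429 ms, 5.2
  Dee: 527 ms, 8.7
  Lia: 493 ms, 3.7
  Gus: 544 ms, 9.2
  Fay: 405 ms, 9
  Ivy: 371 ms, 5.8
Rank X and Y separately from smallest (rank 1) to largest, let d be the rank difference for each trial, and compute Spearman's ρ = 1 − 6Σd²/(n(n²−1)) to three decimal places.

Ranks of variable 1: 3, 5, 4, 6, 2, 1
Ranks of variable 2: 2, 4, 1, 6, 5, 3
d = r₁ − r₂: 1, 1, 3, 0, -3, -2
d²: 1, 1, 9, 0, 9, 4; Σd² = 24
ρ = 1 − 6·24/(6·35) = 1 − 144/210 = 0.314

0.314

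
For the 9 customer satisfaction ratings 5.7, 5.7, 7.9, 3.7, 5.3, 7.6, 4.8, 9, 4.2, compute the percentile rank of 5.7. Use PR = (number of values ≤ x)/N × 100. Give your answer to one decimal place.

N = 9.
Strictly below 5.7: 4. Equal to 5.7: 2.
PR = 6/9 × 100 = 66.7

66.7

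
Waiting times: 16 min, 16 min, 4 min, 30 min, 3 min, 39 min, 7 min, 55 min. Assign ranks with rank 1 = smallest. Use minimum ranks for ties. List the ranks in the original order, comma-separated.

Sorted (ascending): 3, 4, 7, 16, 16, 30, 39, 55
The 2 values of 16 occupy positions 4–5 → each gets rank 4.

4, 4, 2, 6, 1, 7, 3, 8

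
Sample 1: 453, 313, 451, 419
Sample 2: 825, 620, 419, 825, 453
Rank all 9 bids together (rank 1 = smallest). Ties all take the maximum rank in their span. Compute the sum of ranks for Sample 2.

34

Sorted (ascending): 313, 419, 419, 451, 453, 453, 620, 825, 825
The 2 values of 419 occupy positions 2–3 → each gets rank 3.
The 2 values of 453 occupy positions 5–6 → each gets rank 6.
The 2 values of 825 occupy positions 8–9 → each gets rank 9.
Sample 2 values → pooled ranks: 825→9, 620→7, 419→3, 825→9, 453→6
Rank sum = 9 + 7 + 3 + 9 + 6 = 34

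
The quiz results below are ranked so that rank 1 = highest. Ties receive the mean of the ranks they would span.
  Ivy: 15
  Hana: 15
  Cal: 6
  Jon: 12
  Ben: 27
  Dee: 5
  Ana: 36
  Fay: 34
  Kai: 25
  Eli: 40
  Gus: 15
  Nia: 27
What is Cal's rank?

11

Sorted (descending): 40, 36, 34, 27, 27, 25, 15, 15, 15, 12, 6, 5
The 2 values of 27 occupy positions 4–5 → average rank (4+5)/2 = 4.5.
The 3 values of 15 occupy positions 7–9 → average rank 8.
Cal has value 6 → rank 11.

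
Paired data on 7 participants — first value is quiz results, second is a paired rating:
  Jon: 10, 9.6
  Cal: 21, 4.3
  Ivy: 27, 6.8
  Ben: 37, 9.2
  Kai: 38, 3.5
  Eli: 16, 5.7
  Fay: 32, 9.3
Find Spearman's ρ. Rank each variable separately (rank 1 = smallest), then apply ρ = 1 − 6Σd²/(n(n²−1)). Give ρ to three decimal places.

Ranks of variable 1: 1, 3, 4, 6, 7, 2, 5
Ranks of variable 2: 7, 2, 4, 5, 1, 3, 6
d = r₁ − r₂: -6, 1, 0, 1, 6, -1, -1
d²: 36, 1, 0, 1, 36, 1, 1; Σd² = 76
ρ = 1 − 6·76/(7·48) = 1 − 456/336 = -0.357

-0.357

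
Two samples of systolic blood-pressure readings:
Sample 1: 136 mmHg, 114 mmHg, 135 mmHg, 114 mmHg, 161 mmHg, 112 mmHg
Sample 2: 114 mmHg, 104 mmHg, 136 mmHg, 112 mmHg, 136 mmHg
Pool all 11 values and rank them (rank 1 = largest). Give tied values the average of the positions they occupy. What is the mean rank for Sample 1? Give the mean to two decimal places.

Sorted (descending): 161, 136, 136, 136, 135, 114, 114, 114, 112, 112, 104
The 3 values of 136 occupy positions 2–4 → average rank 3.
The 3 values of 114 occupy positions 6–8 → average rank 7.
The 2 values of 112 occupy positions 9–10 → average rank (9+10)/2 = 9.5.
Sample 1 values → pooled ranks: 136→3, 114→7, 135→5, 114→7, 161→1, 112→9.5
Mean rank = (3 + 7 + 5 + 7 + 1 + 9.5) / 6 = 5.42

5.42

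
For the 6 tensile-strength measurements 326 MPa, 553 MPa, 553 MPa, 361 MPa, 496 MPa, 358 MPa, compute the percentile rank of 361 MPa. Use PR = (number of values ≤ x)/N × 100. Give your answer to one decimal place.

50.0

N = 6.
Strictly below 361: 2. Equal to 361: 1.
PR = 3/6 × 100 = 50.0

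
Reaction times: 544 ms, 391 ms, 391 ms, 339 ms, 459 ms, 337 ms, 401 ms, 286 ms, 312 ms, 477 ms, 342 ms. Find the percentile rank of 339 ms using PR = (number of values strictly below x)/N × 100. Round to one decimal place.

N = 11.
Strictly below 339: 3. Equal to 339: 1.
PR = 3/11 × 100 = 27.3

27.3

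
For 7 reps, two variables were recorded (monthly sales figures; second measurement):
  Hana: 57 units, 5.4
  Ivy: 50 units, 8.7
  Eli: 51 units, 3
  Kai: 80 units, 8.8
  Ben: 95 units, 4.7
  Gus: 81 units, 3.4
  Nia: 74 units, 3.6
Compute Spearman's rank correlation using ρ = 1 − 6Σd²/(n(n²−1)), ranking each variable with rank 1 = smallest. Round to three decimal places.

Ranks of variable 1: 3, 1, 2, 5, 7, 6, 4
Ranks of variable 2: 5, 6, 1, 7, 4, 2, 3
d = r₁ − r₂: -2, -5, 1, -2, 3, 4, 1
d²: 4, 25, 1, 4, 9, 16, 1; Σd² = 60
ρ = 1 − 6·60/(7·48) = 1 − 360/336 = -0.071

-0.071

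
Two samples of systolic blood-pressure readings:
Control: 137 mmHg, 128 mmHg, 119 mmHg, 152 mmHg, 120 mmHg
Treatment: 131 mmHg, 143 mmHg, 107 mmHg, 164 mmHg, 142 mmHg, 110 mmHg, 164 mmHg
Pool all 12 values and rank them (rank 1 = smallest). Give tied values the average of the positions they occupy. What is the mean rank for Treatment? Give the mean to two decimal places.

7.00

Sorted (ascending): 107, 110, 119, 120, 128, 131, 137, 142, 143, 152, 164, 164
The 2 values of 164 occupy positions 11–12 → average rank (11+12)/2 = 11.5.
Treatment values → pooled ranks: 131→6, 143→9, 107→1, 164→11.5, 142→8, 110→2, 164→11.5
Mean rank = (6 + 9 + 1 + 11.5 + 8 + 2 + 11.5) / 7 = 7.00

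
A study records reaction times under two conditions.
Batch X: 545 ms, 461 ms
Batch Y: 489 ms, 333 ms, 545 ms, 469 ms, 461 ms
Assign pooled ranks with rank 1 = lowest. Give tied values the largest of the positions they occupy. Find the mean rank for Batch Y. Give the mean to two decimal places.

4.00

Sorted (ascending): 333, 461, 461, 469, 489, 545, 545
The 2 values of 461 occupy positions 2–3 → each gets rank 3.
The 2 values of 545 occupy positions 6–7 → each gets rank 7.
Batch Y values → pooled ranks: 489→5, 333→1, 545→7, 469→4, 461→3
Mean rank = (5 + 1 + 7 + 4 + 3) / 5 = 4.00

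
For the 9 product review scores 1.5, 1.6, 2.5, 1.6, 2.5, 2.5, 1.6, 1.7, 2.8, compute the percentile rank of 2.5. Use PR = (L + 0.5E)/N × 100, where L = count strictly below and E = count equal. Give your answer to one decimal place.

72.2

N = 9.
Strictly below 2.5: 5. Equal to 2.5: 3.
PR = (5 + 0.5·3)/9 × 100 = 72.2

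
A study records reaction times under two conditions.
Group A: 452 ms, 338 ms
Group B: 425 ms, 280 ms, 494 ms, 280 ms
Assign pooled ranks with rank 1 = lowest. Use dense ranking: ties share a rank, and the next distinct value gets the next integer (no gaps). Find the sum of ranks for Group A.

6

Sorted (ascending): 280, 280, 338, 425, 452, 494
The 2 values of 280 share dense rank 1.
Remaining distinct values take the next consecutive integers.
Group A values → pooled ranks: 452→4, 338→2
Rank sum = 4 + 2 = 6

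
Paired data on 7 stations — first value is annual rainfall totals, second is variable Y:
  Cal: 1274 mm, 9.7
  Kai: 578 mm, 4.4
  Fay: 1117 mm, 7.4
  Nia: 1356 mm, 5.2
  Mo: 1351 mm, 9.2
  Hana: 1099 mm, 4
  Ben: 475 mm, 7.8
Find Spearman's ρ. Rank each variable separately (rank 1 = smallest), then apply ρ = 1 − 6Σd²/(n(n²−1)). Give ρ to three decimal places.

Ranks of variable 1: 5, 2, 4, 7, 6, 3, 1
Ranks of variable 2: 7, 2, 4, 3, 6, 1, 5
d = r₁ − r₂: -2, 0, 0, 4, 0, 2, -4
d²: 4, 0, 0, 16, 0, 4, 16; Σd² = 40
ρ = 1 − 6·40/(7·48) = 1 − 240/336 = 0.286

0.286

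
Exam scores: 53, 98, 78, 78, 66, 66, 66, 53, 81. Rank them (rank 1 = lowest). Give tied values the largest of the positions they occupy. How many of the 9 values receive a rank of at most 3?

Sorted (ascending): 53, 53, 66, 66, 66, 78, 78, 81, 98
The 2 values of 53 occupy positions 1–2 → each gets rank 2.
The 3 values of 66 occupy positions 3–5 → each gets rank 5.
The 2 values of 78 occupy positions 6–7 → each gets rank 7.
Ranks ≤ 3: {2, 2} → 2 values.

2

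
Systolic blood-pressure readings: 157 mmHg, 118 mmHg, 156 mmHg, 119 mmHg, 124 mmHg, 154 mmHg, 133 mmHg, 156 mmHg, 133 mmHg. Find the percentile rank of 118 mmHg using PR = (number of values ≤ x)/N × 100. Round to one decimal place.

11.1

N = 9.
Strictly below 118: 0. Equal to 118: 1.
PR = 1/9 × 100 = 11.1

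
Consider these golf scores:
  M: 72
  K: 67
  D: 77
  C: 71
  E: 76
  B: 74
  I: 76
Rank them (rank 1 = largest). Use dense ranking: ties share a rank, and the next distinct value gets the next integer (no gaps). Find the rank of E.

2

Sorted (descending): 77, 76, 76, 74, 72, 71, 67
The 2 values of 76 share dense rank 2.
Remaining distinct values take the next consecutive integers.
E has value 76 → rank 2.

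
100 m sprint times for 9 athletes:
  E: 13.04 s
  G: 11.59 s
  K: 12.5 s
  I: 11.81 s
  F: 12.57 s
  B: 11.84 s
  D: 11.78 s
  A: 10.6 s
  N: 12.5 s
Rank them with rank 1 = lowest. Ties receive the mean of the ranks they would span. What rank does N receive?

Sorted (ascending): 10.6, 11.59, 11.78, 11.81, 11.84, 12.5, 12.5, 12.57, 13.04
The 2 values of 12.5 occupy positions 6–7 → average rank (6+7)/2 = 6.5.
N has value 12.5 s → rank 6.5.

6.5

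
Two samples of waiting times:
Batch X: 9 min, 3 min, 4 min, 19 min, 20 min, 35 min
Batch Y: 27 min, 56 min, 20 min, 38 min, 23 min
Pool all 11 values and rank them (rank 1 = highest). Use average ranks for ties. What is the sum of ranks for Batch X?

47.5

Sorted (descending): 56, 38, 35, 27, 23, 20, 20, 19, 9, 4, 3
The 2 values of 20 occupy positions 6–7 → average rank (6+7)/2 = 6.5.
Batch X values → pooled ranks: 9→9, 3→11, 4→10, 19→8, 20→6.5, 35→3
Rank sum = 9 + 11 + 10 + 8 + 6.5 + 3 = 47.5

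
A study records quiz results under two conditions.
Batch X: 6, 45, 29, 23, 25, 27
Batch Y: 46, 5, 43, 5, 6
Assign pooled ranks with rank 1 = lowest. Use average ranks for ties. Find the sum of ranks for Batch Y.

26.5

Sorted (ascending): 5, 5, 6, 6, 23, 25, 27, 29, 43, 45, 46
The 2 values of 5 occupy positions 1–2 → average rank (1+2)/2 = 1.5.
The 2 values of 6 occupy positions 3–4 → average rank (3+4)/2 = 3.5.
Batch Y values → pooled ranks: 46→11, 5→1.5, 43→9, 5→1.5, 6→3.5
Rank sum = 11 + 1.5 + 9 + 1.5 + 3.5 = 26.5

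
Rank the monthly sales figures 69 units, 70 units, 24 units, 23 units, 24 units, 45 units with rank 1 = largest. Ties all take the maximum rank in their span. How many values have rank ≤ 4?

3

Sorted (descending): 70, 69, 45, 24, 24, 23
The 2 values of 24 occupy positions 4–5 → each gets rank 5.
Ranks ≤ 4: {1, 2, 3} → 3 values.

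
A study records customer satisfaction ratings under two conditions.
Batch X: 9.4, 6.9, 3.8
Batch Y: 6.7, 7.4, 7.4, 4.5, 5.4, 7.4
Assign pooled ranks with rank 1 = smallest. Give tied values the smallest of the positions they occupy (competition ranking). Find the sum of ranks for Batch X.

15

Sorted (ascending): 3.8, 4.5, 5.4, 6.7, 6.9, 7.4, 7.4, 7.4, 9.4
The 3 values of 7.4 occupy positions 6–8 → each gets rank 6.
Batch X values → pooled ranks: 9.4→9, 6.9→5, 3.8→1
Rank sum = 9 + 5 + 1 = 15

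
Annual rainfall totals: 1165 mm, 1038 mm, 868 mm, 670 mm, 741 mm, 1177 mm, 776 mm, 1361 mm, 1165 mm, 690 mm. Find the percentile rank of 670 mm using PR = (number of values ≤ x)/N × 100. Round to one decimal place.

N = 10.
Strictly below 670: 0. Equal to 670: 1.
PR = 1/10 × 100 = 10.0

10.0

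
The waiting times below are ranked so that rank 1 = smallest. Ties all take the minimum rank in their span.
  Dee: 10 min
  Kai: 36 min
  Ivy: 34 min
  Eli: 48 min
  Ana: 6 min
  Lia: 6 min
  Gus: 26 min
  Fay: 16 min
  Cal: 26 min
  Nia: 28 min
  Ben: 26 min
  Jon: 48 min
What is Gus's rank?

5

Sorted (ascending): 6, 6, 10, 16, 26, 26, 26, 28, 34, 36, 48, 48
The 2 values of 6 occupy positions 1–2 → each gets rank 1.
The 3 values of 26 occupy positions 5–7 → each gets rank 5.
The 2 values of 48 occupy positions 11–12 → each gets rank 11.
Gus has value 26 min → rank 5.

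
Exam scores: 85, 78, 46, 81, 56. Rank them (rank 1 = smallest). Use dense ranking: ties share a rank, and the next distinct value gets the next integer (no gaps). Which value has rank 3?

78

Sorted (ascending): 46, 56, 78, 81, 85
No ties — each value takes its position as its rank.
Rank 3 → value 78.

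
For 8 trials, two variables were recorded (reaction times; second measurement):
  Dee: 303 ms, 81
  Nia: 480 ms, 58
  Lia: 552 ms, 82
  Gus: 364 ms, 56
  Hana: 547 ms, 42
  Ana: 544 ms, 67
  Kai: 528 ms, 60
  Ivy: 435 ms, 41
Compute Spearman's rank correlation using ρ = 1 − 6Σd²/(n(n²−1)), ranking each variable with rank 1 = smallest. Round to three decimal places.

Ranks of variable 1: 1, 4, 8, 2, 7, 6, 5, 3
Ranks of variable 2: 7, 4, 8, 3, 2, 6, 5, 1
d = r₁ − r₂: -6, 0, 0, -1, 5, 0, 0, 2
d²: 36, 0, 0, 1, 25, 0, 0, 4; Σd² = 66
ρ = 1 − 6·66/(8·63) = 1 − 396/504 = 0.214

0.214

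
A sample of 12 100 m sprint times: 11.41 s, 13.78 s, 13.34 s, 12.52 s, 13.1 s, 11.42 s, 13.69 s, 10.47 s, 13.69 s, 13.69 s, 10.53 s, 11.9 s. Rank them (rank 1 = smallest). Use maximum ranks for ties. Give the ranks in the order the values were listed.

Sorted (ascending): 10.47, 10.53, 11.41, 11.42, 11.9, 12.52, 13.1, 13.34, 13.69, 13.69, 13.69, 13.78
The 3 values of 13.69 occupy positions 9–11 → each gets rank 11.

3, 12, 8, 6, 7, 4, 11, 1, 11, 11, 2, 5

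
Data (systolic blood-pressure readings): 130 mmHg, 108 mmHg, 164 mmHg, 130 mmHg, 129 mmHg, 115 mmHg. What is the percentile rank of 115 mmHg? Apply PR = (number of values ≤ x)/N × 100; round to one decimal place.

N = 6.
Strictly below 115: 1. Equal to 115: 1.
PR = 2/6 × 100 = 33.3

33.3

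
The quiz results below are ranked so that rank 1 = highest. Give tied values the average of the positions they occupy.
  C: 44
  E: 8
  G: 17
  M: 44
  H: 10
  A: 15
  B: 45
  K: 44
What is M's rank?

Sorted (descending): 45, 44, 44, 44, 17, 15, 10, 8
The 3 values of 44 occupy positions 2–4 → average rank 3.
M has value 44 → rank 3.

3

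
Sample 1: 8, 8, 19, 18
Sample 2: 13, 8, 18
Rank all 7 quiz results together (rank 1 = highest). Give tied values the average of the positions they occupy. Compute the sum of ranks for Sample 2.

Sorted (descending): 19, 18, 18, 13, 8, 8, 8
The 2 values of 18 occupy positions 2–3 → average rank (2+3)/2 = 2.5.
The 3 values of 8 occupy positions 5–7 → average rank 6.
Sample 2 values → pooled ranks: 13→4, 8→6, 18→2.5
Rank sum = 4 + 6 + 2.5 = 12.5

12.5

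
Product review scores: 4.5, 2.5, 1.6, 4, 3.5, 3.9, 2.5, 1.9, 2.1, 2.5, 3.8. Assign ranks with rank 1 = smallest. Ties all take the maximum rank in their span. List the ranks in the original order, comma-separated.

11, 6, 1, 10, 7, 9, 6, 2, 3, 6, 8

Sorted (ascending): 1.6, 1.9, 2.1, 2.5, 2.5, 2.5, 3.5, 3.8, 3.9, 4, 4.5
The 3 values of 2.5 occupy positions 4–6 → each gets rank 6.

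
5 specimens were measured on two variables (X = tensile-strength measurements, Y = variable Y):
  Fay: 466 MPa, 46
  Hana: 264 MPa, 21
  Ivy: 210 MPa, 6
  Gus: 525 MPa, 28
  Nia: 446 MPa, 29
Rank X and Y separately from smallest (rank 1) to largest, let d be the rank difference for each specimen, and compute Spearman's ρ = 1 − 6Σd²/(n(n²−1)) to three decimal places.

Ranks of variable 1: 4, 2, 1, 5, 3
Ranks of variable 2: 5, 2, 1, 3, 4
d = r₁ − r₂: -1, 0, 0, 2, -1
d²: 1, 0, 0, 4, 1; Σd² = 6
ρ = 1 − 6·6/(5·24) = 1 − 36/120 = 0.700

0.700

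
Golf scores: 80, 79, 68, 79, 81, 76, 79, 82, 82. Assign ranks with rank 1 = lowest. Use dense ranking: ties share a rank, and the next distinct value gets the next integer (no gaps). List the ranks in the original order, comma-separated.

4, 3, 1, 3, 5, 2, 3, 6, 6

Sorted (ascending): 68, 76, 79, 79, 79, 80, 81, 82, 82
The 3 values of 79 share dense rank 3.
The 2 values of 82 share dense rank 6.
Remaining distinct values take the next consecutive integers.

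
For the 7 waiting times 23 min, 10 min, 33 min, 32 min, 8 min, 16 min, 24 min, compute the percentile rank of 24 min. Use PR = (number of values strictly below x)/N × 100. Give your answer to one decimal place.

N = 7.
Strictly below 24: 4. Equal to 24: 1.
PR = 4/7 × 100 = 57.1

57.1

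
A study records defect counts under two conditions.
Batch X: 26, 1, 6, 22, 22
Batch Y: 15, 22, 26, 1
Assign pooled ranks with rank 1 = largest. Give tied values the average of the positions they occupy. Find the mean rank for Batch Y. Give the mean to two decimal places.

5.00

Sorted (descending): 26, 26, 22, 22, 22, 15, 6, 1, 1
The 2 values of 26 occupy positions 1–2 → average rank (1+2)/2 = 1.5.
The 3 values of 22 occupy positions 3–5 → average rank 4.
The 2 values of 1 occupy positions 8–9 → average rank (8+9)/2 = 8.5.
Batch Y values → pooled ranks: 15→6, 22→4, 26→1.5, 1→8.5
Mean rank = (6 + 4 + 1.5 + 8.5) / 4 = 5.00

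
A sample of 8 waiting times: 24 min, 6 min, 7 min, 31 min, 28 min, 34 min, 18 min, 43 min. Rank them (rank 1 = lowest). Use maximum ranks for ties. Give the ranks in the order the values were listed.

4, 1, 2, 6, 5, 7, 3, 8

Sorted (ascending): 6, 7, 18, 24, 28, 31, 34, 43
No ties — each value takes its position as its rank.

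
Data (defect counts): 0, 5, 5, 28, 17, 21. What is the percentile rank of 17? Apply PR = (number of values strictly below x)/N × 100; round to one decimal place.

N = 6.
Strictly below 17: 3. Equal to 17: 1.
PR = 3/6 × 100 = 50.0

50.0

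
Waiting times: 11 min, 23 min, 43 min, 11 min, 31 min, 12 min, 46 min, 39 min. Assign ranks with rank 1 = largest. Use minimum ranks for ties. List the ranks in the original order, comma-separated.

7, 5, 2, 7, 4, 6, 1, 3

Sorted (descending): 46, 43, 39, 31, 23, 12, 11, 11
The 2 values of 11 occupy positions 7–8 → each gets rank 7.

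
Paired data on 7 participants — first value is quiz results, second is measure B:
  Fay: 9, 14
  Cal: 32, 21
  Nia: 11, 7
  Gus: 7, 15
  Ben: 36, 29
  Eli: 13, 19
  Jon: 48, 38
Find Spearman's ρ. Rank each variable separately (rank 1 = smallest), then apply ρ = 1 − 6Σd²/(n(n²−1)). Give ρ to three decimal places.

Ranks of variable 1: 2, 5, 3, 1, 6, 4, 7
Ranks of variable 2: 2, 5, 1, 3, 6, 4, 7
d = r₁ − r₂: 0, 0, 2, -2, 0, 0, 0
d²: 0, 0, 4, 4, 0, 0, 0; Σd² = 8
ρ = 1 − 6·8/(7·48) = 1 − 48/336 = 0.857

0.857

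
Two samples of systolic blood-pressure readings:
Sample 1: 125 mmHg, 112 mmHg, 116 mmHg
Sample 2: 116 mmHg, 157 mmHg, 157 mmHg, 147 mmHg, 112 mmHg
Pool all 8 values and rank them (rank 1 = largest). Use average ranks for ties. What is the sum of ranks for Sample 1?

17

Sorted (descending): 157, 157, 147, 125, 116, 116, 112, 112
The 2 values of 157 occupy positions 1–2 → average rank (1+2)/2 = 1.5.
The 2 values of 116 occupy positions 5–6 → average rank (5+6)/2 = 5.5.
The 2 values of 112 occupy positions 7–8 → average rank (7+8)/2 = 7.5.
Sample 1 values → pooled ranks: 125→4, 112→7.5, 116→5.5
Rank sum = 4 + 7.5 + 5.5 = 17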